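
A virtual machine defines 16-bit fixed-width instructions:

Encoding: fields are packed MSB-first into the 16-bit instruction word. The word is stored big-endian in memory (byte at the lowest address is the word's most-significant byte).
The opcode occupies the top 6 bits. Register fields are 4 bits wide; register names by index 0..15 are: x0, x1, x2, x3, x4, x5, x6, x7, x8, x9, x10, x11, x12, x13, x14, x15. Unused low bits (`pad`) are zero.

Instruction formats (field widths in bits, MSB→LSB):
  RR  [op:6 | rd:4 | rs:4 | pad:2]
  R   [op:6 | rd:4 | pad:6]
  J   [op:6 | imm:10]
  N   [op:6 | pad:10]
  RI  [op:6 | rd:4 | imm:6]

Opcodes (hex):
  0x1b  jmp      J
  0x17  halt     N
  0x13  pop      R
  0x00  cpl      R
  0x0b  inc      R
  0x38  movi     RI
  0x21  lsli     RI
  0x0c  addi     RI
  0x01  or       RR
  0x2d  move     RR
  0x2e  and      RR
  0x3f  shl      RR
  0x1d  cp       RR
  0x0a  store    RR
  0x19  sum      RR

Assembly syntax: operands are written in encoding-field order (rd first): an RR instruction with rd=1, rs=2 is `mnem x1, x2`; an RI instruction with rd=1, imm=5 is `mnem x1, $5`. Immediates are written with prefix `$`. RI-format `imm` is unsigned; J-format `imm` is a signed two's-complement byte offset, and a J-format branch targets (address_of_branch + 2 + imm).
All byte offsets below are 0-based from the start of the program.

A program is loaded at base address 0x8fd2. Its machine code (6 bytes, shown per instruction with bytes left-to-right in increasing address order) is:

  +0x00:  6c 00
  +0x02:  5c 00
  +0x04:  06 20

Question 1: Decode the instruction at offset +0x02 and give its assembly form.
+0x02: 5c 00 ⇒ word 0x5c00 (big)
  opcode bits[15:10]=0x17: halt/N

halt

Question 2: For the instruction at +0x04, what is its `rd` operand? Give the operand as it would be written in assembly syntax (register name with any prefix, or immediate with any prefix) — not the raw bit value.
[04] 06 20 → 0x0620
  opcode bits[15:10]=0x1: or/RR
  rd@[9:6]=0x8 ⇒ x8
  rs@[5:2]=0x8 ⇒ x8

x8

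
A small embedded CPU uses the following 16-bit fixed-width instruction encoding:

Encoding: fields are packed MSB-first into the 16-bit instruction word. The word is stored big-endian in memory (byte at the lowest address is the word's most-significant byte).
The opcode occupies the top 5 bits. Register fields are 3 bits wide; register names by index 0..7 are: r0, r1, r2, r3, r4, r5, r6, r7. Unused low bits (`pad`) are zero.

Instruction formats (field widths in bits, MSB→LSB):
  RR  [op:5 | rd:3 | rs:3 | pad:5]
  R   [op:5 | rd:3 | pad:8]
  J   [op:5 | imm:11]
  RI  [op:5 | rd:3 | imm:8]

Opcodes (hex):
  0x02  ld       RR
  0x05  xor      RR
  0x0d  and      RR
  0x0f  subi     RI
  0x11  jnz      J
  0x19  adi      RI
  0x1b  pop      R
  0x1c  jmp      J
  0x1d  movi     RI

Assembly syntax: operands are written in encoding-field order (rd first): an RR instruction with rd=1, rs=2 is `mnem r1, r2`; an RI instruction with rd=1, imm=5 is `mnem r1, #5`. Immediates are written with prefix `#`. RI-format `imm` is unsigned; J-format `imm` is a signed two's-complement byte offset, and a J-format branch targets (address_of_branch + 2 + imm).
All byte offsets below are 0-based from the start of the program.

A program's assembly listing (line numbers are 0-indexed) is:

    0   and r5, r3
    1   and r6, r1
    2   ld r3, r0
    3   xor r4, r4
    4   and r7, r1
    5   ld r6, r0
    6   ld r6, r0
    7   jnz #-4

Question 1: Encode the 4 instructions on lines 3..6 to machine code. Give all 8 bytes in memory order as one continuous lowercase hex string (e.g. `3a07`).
L3: xor op=0x5:5|rd=4:3|rs=4:3|pad=0:5 ⇒ 0x2c80 ⇒ big 2c 80
L4: and op=0xd:5|rd=7:3|rs=1:3|pad=0:5 ⇒ 0x6f20 ⇒ big 6f 20
L5: ld op=0x2:5|rd=6:3|rs=0:3|pad=0:5 ⇒ 0x1600 ⇒ big 16 00
L6: ld op=0x2:5|rd=6:3|rs=0:3|pad=0:5 ⇒ 0x1600 ⇒ big 16 00

2c806f2016001600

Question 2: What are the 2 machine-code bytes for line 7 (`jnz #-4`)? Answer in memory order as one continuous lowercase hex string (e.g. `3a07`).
7. jnz fields op=0x11:5|imm=-4:11 → word 8ffch → 8f fc

8ffc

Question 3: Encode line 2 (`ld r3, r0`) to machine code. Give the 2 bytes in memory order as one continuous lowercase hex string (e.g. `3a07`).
2. ld fields op=0x2:5|rd=3:3|rs=0:3|pad=0:5 → word 1300h → 13 00

1300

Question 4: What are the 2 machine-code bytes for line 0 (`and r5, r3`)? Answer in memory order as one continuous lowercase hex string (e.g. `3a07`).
line 0 (and): pack op=0xd:5|rd=5:3|rs=3:3|pad=0:5 = 0x6d60; big→ 6d 60

6d60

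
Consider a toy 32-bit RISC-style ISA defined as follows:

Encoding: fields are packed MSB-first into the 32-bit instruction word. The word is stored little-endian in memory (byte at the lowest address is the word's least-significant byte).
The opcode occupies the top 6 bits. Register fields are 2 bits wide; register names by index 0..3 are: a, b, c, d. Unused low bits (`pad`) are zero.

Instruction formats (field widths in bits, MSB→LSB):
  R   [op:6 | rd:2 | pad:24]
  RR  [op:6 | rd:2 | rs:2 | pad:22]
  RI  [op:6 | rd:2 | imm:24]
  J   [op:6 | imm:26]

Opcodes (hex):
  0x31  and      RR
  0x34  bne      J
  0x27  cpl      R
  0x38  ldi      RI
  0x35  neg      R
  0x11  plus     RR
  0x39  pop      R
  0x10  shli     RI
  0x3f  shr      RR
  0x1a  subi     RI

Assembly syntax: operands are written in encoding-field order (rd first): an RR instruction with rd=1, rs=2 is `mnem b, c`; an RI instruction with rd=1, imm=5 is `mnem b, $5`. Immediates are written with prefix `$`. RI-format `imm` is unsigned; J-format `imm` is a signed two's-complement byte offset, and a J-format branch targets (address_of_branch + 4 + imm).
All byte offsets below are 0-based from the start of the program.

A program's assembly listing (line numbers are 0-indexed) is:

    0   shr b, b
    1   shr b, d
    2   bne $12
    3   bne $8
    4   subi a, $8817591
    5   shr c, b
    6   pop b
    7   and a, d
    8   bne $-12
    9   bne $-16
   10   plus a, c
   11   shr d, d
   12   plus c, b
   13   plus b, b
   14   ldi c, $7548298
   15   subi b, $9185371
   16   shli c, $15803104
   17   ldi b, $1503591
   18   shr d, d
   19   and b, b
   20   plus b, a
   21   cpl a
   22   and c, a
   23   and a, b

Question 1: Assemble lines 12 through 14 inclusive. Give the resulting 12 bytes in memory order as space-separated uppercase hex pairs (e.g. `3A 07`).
line 12 (plus): pack op=0x11:6|rd=2:2|rs=1:2|pad=0:22 = 0x46400000; little→ 00 00 40 46
line 13 (plus): pack op=0x11:6|rd=1:2|rs=1:2|pad=0:22 = 0x45400000; little→ 00 00 40 45
line 14 (ldi): pack op=0x38:6|rd=2:2|imm=7548298:24 = 0xe2732d8a; little→ 8a 2d 73 e2

00 00 40 46 00 00 40 45 8A 2D 73 E2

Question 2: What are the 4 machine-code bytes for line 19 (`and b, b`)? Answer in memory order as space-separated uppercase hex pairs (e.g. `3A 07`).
00 00 40 C5

line 19 (and): pack op=0x31:6|rd=1:2|rs=1:2|pad=0:22 = 0xc5400000; little→ 00 00 40 c5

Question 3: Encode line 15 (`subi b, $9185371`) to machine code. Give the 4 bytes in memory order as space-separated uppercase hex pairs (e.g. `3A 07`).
15. subi fields op=0x1a:6|rd=1:2|imm=9185371:24 → word 698c285bh → 5b 28 8c 69

5B 28 8C 69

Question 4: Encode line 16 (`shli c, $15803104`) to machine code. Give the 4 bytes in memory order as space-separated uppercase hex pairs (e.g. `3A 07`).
16. shli fields op=0x10:6|rd=2:2|imm=15803104:24 → word 42f122e0h → e0 22 f1 42

E0 22 F1 42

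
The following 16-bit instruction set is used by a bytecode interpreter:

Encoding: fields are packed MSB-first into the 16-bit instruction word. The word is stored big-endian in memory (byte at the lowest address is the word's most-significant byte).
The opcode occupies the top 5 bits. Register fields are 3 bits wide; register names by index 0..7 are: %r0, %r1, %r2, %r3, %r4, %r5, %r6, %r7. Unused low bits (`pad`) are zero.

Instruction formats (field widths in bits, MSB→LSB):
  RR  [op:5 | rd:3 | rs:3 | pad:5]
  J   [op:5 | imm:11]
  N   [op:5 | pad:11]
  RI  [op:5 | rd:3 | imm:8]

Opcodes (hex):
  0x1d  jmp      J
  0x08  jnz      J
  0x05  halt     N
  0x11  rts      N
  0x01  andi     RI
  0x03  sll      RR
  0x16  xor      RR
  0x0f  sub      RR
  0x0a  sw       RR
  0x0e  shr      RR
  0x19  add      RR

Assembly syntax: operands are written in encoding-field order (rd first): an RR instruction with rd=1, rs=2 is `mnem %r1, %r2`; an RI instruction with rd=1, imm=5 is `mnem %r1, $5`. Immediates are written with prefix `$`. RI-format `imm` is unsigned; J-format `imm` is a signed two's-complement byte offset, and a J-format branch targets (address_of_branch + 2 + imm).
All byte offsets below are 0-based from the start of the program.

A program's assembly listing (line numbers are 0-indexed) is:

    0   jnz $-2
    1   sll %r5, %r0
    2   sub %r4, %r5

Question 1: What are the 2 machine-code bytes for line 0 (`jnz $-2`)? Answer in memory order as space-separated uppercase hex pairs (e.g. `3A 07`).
47 FE

line 0 (jnz): pack op=0x8:5|imm=-2:11 = 0x47fe; big→ 47 fe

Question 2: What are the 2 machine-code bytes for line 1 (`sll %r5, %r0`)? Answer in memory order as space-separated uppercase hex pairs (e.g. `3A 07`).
line 1 (sll): pack op=0x3:5|rd=5:3|rs=0:3|pad=0:5 = 0x1d00; big→ 1d 00

1D 00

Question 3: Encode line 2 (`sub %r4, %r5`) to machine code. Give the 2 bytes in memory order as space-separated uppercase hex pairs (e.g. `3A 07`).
L2: sub op=0xf:5|rd=4:3|rs=5:3|pad=0:5 ⇒ 0x7ca0 ⇒ big 7c a0

7C A0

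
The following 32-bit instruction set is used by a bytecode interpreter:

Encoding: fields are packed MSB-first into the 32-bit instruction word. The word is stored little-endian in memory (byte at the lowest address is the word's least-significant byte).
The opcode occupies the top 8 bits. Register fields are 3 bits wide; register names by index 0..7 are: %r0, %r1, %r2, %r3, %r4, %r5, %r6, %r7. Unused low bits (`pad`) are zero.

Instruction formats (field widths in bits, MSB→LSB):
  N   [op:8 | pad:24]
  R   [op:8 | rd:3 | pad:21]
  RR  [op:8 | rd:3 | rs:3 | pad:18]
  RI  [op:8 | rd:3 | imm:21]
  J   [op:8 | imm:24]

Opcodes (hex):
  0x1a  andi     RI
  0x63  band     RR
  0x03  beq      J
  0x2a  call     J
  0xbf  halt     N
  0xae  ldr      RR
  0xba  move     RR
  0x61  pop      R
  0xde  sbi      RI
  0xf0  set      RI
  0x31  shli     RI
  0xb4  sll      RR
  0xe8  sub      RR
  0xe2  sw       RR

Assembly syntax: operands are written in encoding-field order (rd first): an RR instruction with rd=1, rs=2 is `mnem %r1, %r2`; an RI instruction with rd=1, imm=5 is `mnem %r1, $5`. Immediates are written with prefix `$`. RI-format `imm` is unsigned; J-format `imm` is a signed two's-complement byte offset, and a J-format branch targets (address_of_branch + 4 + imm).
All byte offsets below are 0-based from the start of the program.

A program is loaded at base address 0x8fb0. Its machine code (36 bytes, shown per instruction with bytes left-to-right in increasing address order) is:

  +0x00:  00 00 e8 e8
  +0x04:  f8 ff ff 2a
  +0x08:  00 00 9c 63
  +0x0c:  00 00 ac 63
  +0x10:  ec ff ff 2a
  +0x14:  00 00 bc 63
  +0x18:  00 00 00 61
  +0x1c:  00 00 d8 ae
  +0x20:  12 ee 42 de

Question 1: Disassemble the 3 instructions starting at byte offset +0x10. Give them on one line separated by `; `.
call $-20; band %r5, %r7; pop %r0

+0x10: ec ff ff 2a ⇒ word 0x2affffec (little)
  top 8b → 0x2a → call [J]
  [23:0] imm=16777196 (s24→-20) = $-20
+0x14: 00 00 bc 63 ⇒ word 0x63bc0000 (little)
  top 8b → 0x63 → band [RR]
  [23:21] rd=5 = %r5
  [20:18] rs=7 = %r7
+0x18: 00 00 00 61 ⇒ word 0x61000000 (little)
  top 8b → 0x61 → pop [R]
  [23:21] rd=0 = %r0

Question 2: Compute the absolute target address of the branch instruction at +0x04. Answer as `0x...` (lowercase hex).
0x8fb0

off 0x04: read f8 ff ff 2a as little → 0x2afffff8
  op=0x2afffff8>>24=0x2a ⇒ call (J)
  [23:0] imm=16777208 (s24→-8) = $-8
  target = base 0x8fb0 + off 0x04 + 4 + imm -8 = 0x8fb0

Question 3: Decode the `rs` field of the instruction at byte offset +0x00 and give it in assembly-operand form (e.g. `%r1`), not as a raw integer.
+0x00: 00 00 e8 e8 ⇒ word 0xe8e80000 (little)
  opcode bits[31:24]=0xe8: sub/RR
  rd@[23:21]=0x7 ⇒ %r7
  rs@[20:18]=0x2 ⇒ %r2

%r2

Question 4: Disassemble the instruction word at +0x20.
sbi %r2, $192018

[20] 12 ee 42 de → 0xde42ee12
  top 8b → 0xde → sbi [RI]
  rd@[23:21]=0x2 ⇒ %r2
  imm@[20:0]=0x2ee12 ⇒ $192018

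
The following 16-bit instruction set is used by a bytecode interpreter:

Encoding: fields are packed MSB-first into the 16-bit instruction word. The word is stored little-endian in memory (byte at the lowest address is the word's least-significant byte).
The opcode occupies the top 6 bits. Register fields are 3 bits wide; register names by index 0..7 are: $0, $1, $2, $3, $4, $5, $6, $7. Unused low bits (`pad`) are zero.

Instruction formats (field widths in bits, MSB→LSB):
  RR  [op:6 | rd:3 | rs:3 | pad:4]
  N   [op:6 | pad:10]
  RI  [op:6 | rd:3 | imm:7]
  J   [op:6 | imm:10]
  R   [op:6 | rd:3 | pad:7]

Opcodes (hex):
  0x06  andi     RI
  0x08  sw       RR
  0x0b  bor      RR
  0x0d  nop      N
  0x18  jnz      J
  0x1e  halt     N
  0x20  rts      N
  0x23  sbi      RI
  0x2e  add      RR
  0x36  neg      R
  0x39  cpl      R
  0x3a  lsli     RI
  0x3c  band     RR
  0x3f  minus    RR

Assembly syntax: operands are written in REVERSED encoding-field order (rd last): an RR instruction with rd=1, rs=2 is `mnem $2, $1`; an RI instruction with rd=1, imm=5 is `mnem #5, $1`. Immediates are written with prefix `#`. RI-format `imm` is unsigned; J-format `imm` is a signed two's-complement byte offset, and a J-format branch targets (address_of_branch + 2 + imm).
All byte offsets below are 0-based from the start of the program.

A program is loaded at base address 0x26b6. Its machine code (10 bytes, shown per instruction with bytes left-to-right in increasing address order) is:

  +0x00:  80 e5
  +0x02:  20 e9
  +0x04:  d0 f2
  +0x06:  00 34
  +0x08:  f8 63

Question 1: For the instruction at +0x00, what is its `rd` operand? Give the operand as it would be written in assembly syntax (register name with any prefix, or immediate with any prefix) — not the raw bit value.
off 0x00: read 80 e5 as little → 0xe580
  top 6b → 0x39 → cpl [R]
  [9:7] rd=3 = $3

$3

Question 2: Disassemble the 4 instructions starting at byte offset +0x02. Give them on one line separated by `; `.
lsli #32, $2; band $5, $5; nop; jnz #-8

off 0x02: read 20 e9 as little → 0xe920
  opcode bits[15:10]=0x3a: lsli/RI
  rd@[9:7]=0x2 ⇒ $2
  imm@[6:0]=0x20 ⇒ #32
off 0x04: read d0 f2 as little → 0xf2d0
  opcode bits[15:10]=0x3c: band/RR
  rd@[9:7]=0x5 ⇒ $5
  rs@[6:4]=0x5 ⇒ $5
off 0x06: read 00 34 as little → 0x3400
  opcode bits[15:10]=0xd: nop/N
off 0x08: read f8 63 as little → 0x63f8
  opcode bits[15:10]=0x18: jnz/J
  imm@[9:0]=0x3f8 (s10→-8) ⇒ #-8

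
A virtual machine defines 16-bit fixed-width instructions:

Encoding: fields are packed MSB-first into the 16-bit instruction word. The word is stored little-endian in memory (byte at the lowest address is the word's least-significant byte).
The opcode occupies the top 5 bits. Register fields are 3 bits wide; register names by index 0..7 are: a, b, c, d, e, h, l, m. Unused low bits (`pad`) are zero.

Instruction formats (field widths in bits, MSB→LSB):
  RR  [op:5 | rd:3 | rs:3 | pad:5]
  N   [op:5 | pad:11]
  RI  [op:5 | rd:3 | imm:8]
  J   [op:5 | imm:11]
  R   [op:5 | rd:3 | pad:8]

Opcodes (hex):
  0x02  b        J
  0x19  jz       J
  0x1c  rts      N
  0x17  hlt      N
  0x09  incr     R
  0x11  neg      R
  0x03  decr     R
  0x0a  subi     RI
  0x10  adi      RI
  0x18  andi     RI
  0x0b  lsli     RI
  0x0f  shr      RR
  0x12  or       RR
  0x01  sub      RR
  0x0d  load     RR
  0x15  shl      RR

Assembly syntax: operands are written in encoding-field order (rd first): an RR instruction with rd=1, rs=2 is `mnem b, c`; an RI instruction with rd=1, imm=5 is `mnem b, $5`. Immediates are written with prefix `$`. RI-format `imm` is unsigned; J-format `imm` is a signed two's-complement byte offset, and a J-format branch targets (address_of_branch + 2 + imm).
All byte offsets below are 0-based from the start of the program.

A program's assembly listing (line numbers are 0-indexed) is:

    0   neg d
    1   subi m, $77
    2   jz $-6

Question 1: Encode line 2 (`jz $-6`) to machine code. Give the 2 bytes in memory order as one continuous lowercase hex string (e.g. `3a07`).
facf

2. jz fields op=0x19:5|imm=-6:11 → word cffah → fa cf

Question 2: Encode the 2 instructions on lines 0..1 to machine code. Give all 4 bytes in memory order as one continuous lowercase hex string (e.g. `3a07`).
0. neg fields op=0x11:5|rd=3:3|pad=0:8 → word 8b00h → 00 8b
1. subi fields op=0xa:5|rd=7:3|imm=77:8 → word 574dh → 4d 57

008b4d57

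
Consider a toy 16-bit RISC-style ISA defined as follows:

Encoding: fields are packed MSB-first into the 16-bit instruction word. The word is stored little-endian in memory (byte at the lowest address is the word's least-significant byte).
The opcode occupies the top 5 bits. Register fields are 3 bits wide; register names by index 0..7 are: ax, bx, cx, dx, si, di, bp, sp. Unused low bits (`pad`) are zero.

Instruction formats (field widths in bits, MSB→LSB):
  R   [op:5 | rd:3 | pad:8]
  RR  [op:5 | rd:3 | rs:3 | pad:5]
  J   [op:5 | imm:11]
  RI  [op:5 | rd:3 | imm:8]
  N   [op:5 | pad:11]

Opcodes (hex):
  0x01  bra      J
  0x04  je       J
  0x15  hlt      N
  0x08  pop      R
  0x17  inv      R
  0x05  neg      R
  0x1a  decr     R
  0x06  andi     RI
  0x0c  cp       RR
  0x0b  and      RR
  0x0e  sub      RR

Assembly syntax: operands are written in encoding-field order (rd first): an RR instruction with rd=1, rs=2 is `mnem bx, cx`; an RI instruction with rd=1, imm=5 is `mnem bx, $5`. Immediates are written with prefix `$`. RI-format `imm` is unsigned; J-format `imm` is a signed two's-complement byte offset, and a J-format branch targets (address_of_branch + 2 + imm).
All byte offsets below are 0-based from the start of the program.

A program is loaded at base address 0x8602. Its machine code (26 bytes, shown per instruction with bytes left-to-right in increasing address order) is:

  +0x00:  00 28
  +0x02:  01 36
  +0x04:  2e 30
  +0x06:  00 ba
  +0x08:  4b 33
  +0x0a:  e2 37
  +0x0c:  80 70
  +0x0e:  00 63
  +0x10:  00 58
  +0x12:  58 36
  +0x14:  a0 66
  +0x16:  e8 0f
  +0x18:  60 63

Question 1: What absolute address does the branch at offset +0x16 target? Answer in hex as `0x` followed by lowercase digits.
+0x16: e8 0f ⇒ word 0x0fe8 (little)
  top 5b → 0x1 → bra [J]
  [10:0] imm=2024 (s11→-24) = $-24
  target = base 0x8602 + off 0x16 + 2 + imm -24 = 0x8602

0x8602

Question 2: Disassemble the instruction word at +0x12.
andi bp, $88

[12] 58 36 → 0x3658
  opcode bits[15:11]=0x6: andi/RI
  rd@[10:8]=0x6 ⇒ bp
  imm@[7:0]=0x58 ⇒ $88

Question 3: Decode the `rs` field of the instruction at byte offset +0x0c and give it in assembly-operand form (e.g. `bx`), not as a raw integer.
si

off 0x0c: read 80 70 as little → 0x7080
  op=0x7080>>11=0xe ⇒ sub (RR)
  [10:8] rd=0 = ax
  [7:5] rs=4 = si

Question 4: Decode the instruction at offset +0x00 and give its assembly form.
+0x00: 00 28 ⇒ word 0x2800 (little)
  top 5b → 0x5 → neg [R]
  rd@[10:8]=0x0 ⇒ ax

neg ax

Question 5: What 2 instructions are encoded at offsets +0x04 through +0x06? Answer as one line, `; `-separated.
andi ax, $46; inv cx

[04] 2e 30 → 0x302e
  opcode bits[15:11]=0x6: andi/RI
  [10:8] rd=0 = ax
  [7:0] imm=46 = $46
[06] 00 ba → 0xba00
  opcode bits[15:11]=0x17: inv/R
  [10:8] rd=2 = cx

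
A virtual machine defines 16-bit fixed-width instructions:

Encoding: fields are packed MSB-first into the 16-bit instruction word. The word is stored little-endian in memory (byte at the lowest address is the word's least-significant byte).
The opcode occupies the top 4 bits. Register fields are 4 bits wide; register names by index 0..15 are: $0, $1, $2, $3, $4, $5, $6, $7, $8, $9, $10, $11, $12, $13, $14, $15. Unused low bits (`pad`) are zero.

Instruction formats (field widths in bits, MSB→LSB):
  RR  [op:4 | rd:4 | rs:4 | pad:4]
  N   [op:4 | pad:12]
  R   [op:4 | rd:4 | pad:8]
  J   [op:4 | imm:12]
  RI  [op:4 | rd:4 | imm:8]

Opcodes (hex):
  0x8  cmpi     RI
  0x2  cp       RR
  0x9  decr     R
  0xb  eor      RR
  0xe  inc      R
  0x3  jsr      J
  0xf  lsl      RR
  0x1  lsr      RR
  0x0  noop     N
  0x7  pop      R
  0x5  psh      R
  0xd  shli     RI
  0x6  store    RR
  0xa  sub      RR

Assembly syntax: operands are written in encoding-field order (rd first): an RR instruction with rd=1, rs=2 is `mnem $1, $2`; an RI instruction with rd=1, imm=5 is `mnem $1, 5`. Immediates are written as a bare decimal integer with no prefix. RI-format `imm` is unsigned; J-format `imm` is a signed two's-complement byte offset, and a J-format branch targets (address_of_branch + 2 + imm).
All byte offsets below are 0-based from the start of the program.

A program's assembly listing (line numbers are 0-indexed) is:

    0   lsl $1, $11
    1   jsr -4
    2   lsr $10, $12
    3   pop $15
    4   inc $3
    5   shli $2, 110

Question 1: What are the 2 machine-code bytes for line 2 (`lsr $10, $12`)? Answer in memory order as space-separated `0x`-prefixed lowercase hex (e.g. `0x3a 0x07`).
line 2 (lsr): pack op=0x1:4|rd=10:4|rs=12:4|pad=0:4 = 0x1ac0; little→ c0 1a

0xc0 0x1a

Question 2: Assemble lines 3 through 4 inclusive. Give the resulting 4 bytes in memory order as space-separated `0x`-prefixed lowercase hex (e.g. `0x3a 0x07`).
line 3 (pop): pack op=0x7:4|rd=15:4|pad=0:8 = 0x7f00; little→ 00 7f
line 4 (inc): pack op=0xe:4|rd=3:4|pad=0:8 = 0xe300; little→ 00 e3

0x00 0x7f 0x00 0xe3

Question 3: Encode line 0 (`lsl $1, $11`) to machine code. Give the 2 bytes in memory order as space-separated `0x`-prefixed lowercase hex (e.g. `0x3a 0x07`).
line 0 (lsl): pack op=0xf:4|rd=1:4|rs=11:4|pad=0:4 = 0xf1b0; little→ b0 f1

0xb0 0xf1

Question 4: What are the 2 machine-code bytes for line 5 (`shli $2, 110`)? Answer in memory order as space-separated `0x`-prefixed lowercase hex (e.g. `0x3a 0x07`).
0x6e 0xd2

L5: shli op=0xd:4|rd=2:4|imm=110:8 ⇒ 0xd26e ⇒ little 6e d2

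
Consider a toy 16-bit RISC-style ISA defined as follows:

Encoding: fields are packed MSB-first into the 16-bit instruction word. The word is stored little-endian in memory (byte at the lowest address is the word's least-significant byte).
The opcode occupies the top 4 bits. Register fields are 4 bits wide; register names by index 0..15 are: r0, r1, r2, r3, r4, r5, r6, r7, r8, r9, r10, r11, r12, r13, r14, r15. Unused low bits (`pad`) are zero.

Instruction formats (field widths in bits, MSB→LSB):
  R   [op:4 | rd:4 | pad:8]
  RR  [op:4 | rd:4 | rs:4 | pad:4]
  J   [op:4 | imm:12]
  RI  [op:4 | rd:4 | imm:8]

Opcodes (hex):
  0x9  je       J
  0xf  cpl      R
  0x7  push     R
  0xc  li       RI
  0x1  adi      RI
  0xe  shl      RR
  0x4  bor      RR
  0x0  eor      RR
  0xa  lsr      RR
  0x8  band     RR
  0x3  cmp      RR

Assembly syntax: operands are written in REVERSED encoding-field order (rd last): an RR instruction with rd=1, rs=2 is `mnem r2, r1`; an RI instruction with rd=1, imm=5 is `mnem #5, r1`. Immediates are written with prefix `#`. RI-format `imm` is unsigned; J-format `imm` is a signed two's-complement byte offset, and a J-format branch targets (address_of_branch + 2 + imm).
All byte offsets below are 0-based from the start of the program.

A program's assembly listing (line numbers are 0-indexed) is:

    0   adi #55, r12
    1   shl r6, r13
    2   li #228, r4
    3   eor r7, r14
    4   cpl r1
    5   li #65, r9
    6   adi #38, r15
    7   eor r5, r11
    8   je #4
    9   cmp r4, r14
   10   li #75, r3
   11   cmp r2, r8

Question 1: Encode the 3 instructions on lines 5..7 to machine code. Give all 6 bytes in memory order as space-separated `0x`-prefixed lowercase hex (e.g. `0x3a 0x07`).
0x41 0xc9 0x26 0x1f 0x50 0x0b

5. li fields op=0xc:4|rd=9:4|imm=65:8 → word c941h → 41 c9
6. adi fields op=0x1:4|rd=15:4|imm=38:8 → word 1f26h → 26 1f
7. eor fields op=0x0:4|rd=11:4|rs=5:4|pad=0:4 → word 0b50h → 50 0b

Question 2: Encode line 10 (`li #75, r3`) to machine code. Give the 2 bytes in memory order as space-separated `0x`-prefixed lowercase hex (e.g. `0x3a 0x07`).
0x4b 0xc3

line 10 (li): pack op=0xc:4|rd=3:4|imm=75:8 = 0xc34b; little→ 4b c3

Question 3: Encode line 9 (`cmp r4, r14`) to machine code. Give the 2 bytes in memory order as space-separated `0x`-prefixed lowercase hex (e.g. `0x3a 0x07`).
0x40 0x3e

L9: cmp op=0x3:4|rd=14:4|rs=4:4|pad=0:4 ⇒ 0x3e40 ⇒ little 40 3e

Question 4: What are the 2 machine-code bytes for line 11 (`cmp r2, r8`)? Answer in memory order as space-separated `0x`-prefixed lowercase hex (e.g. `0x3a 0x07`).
0x20 0x38

11. cmp fields op=0x3:4|rd=8:4|rs=2:4|pad=0:4 → word 3820h → 20 38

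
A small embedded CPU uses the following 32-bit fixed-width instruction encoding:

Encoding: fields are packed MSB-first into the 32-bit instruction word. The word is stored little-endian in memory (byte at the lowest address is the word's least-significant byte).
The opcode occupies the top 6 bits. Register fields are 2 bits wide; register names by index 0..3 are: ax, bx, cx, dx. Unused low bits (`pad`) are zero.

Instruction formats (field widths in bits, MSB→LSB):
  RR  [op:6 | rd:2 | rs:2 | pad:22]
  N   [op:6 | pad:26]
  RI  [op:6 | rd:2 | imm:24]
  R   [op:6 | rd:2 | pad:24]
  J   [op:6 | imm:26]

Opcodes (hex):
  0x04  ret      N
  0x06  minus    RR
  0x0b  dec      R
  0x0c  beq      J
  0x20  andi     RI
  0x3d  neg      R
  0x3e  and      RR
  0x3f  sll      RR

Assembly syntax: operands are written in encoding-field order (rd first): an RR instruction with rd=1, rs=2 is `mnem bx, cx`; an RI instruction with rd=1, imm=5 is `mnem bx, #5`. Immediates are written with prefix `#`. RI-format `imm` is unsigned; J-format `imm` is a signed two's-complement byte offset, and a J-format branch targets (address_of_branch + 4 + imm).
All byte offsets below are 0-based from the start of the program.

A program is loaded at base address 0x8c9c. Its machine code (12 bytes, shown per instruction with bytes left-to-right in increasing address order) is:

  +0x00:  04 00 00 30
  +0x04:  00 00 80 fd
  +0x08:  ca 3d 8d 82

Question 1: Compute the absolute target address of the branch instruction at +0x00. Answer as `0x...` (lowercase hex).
0x8ca4

+0x00: 04 00 00 30 ⇒ word 0x30000004 (little)
  op=0x30000004>>26=0xc ⇒ beq (J)
  imm@[25:0]=0x4 ⇒ #4
  target = base 0x8c9c + off 0x00 + 4 + imm 4 = 0x8ca4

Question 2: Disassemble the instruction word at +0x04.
sll bx, cx

[04] 00 00 80 fd → 0xfd800000
  opcode bits[31:26]=0x3f: sll/RR
  rd: (w>>24)&0x3=0x1 → bx
  rs: (w>>22)&0x3=0x2 → cx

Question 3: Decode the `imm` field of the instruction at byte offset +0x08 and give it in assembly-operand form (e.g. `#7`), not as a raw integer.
#9256394

+0x08: ca 3d 8d 82 ⇒ word 0x828d3dca (little)
  op=0x828d3dca>>26=0x20 ⇒ andi (RI)
  rd: (w>>24)&0x3=0x2 → cx
  imm: (w>>0)&0xffffff=0x8d3dca → #9256394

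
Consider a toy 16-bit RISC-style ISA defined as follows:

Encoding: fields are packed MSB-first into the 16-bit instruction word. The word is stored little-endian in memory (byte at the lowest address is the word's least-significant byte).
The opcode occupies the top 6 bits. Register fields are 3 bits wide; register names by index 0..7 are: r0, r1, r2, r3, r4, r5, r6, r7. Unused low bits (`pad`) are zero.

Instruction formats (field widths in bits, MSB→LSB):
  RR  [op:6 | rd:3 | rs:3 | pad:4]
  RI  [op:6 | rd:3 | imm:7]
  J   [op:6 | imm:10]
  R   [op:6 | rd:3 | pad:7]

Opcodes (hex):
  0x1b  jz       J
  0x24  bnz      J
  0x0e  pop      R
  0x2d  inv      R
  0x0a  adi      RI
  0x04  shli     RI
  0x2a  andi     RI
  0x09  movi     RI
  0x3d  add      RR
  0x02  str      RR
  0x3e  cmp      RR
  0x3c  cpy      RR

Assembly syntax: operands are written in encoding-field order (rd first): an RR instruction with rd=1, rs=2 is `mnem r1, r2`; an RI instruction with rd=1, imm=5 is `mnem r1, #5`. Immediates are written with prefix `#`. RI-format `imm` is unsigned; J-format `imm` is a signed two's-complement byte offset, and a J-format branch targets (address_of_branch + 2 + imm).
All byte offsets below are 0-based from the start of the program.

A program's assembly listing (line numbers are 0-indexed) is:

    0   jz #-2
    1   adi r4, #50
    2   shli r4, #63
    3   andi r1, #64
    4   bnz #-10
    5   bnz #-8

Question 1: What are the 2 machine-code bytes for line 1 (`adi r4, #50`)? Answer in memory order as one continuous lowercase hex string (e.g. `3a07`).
322a

1. adi fields op=0xa:6|rd=4:3|imm=50:7 → word 2a32h → 32 2a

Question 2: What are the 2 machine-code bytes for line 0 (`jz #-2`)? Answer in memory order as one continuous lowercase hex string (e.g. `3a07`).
L0: jz op=0x1b:6|imm=-2:10 ⇒ 0x6ffe ⇒ little fe 6f

fe6f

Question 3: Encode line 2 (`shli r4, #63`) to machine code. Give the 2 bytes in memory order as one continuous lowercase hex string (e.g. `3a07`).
3f12

2. shli fields op=0x4:6|rd=4:3|imm=63:7 → word 123fh → 3f 12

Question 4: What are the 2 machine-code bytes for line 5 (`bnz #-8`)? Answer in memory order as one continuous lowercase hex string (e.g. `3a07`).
f893

L5: bnz op=0x24:6|imm=-8:10 ⇒ 0x93f8 ⇒ little f8 93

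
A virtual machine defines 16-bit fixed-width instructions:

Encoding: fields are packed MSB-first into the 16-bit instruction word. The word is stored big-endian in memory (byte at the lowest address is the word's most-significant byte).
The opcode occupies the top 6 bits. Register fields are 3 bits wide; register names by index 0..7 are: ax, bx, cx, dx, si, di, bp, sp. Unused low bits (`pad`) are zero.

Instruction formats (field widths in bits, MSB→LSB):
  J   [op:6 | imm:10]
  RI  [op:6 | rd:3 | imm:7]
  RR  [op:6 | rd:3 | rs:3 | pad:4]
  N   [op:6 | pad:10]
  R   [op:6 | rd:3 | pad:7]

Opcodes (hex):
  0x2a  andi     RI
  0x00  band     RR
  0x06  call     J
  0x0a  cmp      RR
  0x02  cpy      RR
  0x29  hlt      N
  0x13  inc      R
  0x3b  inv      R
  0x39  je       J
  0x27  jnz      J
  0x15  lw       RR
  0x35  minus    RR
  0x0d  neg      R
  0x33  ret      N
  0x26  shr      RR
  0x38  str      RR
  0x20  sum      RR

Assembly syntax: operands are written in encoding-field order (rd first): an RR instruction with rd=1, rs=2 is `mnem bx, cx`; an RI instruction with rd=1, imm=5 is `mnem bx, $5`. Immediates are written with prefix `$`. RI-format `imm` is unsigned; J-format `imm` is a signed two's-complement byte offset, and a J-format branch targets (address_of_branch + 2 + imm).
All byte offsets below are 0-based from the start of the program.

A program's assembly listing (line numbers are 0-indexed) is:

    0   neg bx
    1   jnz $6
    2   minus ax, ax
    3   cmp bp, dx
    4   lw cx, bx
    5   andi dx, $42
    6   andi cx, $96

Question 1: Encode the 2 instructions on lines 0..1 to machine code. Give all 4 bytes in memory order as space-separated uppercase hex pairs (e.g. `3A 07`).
L0: neg op=0xd:6|rd=1:3|pad=0:7 ⇒ 0x3480 ⇒ big 34 80
L1: jnz op=0x27:6|imm=6:10 ⇒ 0x9c06 ⇒ big 9c 06

34 80 9C 06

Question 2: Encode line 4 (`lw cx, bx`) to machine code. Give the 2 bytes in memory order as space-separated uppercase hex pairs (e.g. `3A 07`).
55 10

L4: lw op=0x15:6|rd=2:3|rs=1:3|pad=0:4 ⇒ 0x5510 ⇒ big 55 10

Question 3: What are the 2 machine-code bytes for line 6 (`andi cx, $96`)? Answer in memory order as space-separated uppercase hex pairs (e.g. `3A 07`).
A9 60

line 6 (andi): pack op=0x2a:6|rd=2:3|imm=96:7 = 0xa960; big→ a9 60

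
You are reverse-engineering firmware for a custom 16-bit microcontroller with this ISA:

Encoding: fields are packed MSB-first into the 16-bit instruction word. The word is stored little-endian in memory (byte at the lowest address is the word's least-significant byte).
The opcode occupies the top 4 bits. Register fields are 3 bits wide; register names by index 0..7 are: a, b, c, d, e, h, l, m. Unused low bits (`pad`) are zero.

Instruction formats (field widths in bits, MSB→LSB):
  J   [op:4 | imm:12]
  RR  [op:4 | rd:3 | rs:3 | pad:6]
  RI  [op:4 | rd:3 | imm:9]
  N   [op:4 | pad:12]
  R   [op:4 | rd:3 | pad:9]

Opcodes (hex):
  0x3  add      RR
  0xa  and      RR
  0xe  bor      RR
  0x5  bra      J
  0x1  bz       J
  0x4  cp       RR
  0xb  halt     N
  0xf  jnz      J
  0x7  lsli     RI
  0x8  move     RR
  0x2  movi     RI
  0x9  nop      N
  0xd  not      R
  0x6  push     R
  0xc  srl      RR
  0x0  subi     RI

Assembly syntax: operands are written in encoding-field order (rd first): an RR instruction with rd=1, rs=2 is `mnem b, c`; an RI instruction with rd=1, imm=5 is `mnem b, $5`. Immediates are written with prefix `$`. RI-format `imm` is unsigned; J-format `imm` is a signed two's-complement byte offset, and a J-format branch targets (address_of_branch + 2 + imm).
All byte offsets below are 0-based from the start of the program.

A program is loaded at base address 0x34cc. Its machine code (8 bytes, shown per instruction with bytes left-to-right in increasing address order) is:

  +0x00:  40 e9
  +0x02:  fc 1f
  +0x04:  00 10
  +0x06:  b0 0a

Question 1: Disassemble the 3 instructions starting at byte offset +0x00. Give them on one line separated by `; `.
+0x00: 40 e9 ⇒ word 0xe940 (little)
  opcode bits[15:12]=0xe: bor/RR
  rd@[11:9]=0x4 ⇒ e
  rs@[8:6]=0x5 ⇒ h
+0x02: fc 1f ⇒ word 0x1ffc (little)
  opcode bits[15:12]=0x1: bz/J
  imm@[11:0]=0xffc (s12→-4) ⇒ $-4
+0x04: 00 10 ⇒ word 0x1000 (little)
  opcode bits[15:12]=0x1: bz/J
  imm@[11:0]=0x0 ⇒ $0

bor e, h; bz $-4; bz $0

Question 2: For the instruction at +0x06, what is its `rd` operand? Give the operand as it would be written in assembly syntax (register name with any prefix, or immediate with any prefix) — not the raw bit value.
h

@+06  little-endian(b0 0a) = 0x0ab0
  opcode bits[15:12]=0x0: subi/RI
  [11:9] rd=5 = h
  [8:0] imm=176 = $176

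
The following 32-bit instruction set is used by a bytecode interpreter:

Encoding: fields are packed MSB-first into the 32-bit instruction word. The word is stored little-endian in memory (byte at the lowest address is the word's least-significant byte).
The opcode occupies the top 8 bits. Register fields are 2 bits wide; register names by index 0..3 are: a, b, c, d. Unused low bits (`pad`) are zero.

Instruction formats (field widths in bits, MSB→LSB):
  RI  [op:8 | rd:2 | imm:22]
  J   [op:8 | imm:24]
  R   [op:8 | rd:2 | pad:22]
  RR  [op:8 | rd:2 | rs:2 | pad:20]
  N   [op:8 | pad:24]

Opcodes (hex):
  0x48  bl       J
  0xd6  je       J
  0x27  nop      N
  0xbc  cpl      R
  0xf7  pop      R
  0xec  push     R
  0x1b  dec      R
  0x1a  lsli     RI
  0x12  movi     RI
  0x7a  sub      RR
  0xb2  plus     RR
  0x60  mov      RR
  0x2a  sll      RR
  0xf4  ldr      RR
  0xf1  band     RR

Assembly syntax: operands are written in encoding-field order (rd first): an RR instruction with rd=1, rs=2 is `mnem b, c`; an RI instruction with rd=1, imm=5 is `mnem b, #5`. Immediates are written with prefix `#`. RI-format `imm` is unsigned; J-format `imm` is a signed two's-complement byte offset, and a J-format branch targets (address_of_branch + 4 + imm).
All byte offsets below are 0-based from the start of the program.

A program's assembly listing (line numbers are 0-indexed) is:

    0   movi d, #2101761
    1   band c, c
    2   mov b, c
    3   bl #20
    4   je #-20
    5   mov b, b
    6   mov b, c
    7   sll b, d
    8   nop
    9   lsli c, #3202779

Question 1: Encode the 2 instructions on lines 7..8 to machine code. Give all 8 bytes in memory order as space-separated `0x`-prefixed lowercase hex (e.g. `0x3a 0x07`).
0x00 0x00 0x70 0x2a 0x00 0x00 0x00 0x27

L7: sll op=0x2a:8|rd=1:2|rs=3:2|pad=0:20 ⇒ 0x2a700000 ⇒ little 00 00 70 2a
L8: nop op=0x27:8|pad=0:24 ⇒ 0x27000000 ⇒ little 00 00 00 27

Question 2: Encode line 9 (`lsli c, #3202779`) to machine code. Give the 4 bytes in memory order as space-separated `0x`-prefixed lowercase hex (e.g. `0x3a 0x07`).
0xdb 0xde 0xb0 0x1a

line 9 (lsli): pack op=0x1a:8|rd=2:2|imm=3202779:22 = 0x1ab0dedb; little→ db de b0 1a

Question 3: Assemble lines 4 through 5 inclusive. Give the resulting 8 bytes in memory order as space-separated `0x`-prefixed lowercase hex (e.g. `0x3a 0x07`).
0xec 0xff 0xff 0xd6 0x00 0x00 0x50 0x60

L4: je op=0xd6:8|imm=-20:24 ⇒ 0xd6ffffec ⇒ little ec ff ff d6
L5: mov op=0x60:8|rd=1:2|rs=1:2|pad=0:20 ⇒ 0x60500000 ⇒ little 00 00 50 60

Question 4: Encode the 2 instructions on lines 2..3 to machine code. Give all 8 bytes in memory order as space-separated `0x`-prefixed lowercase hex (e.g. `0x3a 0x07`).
0x00 0x00 0x60 0x60 0x14 0x00 0x00 0x48

line 2 (mov): pack op=0x60:8|rd=1:2|rs=2:2|pad=0:20 = 0x60600000; little→ 00 00 60 60
line 3 (bl): pack op=0x48:8|imm=20:24 = 0x48000014; little→ 14 00 00 48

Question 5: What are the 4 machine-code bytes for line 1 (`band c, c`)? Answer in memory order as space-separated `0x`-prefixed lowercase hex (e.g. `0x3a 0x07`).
line 1 (band): pack op=0xf1:8|rd=2:2|rs=2:2|pad=0:20 = 0xf1a00000; little→ 00 00 a0 f1

0x00 0x00 0xa0 0xf1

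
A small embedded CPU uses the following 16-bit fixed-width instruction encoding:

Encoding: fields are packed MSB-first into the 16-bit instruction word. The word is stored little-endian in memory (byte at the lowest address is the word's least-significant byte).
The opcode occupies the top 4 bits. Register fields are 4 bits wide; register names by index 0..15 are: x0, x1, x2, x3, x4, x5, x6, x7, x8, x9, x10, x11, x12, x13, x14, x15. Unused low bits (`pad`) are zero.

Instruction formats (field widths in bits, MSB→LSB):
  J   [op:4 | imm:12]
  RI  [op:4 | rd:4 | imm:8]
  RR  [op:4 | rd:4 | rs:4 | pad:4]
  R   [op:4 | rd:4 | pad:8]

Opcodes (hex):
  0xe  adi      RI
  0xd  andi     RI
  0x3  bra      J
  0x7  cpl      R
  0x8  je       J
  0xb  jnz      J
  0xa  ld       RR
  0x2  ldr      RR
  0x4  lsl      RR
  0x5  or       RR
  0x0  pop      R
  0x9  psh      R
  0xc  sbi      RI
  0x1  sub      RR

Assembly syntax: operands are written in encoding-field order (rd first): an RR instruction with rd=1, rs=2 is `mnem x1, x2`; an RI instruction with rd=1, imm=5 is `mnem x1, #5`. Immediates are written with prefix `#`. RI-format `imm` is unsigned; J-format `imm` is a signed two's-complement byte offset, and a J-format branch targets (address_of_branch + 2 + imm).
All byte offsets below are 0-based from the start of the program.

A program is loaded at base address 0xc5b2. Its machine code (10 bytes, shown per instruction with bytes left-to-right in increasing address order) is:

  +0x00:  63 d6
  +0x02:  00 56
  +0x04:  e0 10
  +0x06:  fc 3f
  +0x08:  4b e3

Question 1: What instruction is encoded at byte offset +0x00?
off 0x00: read 63 d6 as little → 0xd663
  op=0xd663>>12=0xd ⇒ andi (RI)
  [11:8] rd=6 = x6
  [7:0] imm=99 = #99

andi x6, #99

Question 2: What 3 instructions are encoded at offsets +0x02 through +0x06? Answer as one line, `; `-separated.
[02] 00 56 → 0x5600
  opcode bits[15:12]=0x5: or/RR
  rd: (w>>8)&0xf=0x6 → x6
  rs: (w>>4)&0xf=0x0 → x0
[04] e0 10 → 0x10e0
  opcode bits[15:12]=0x1: sub/RR
  rd: (w>>8)&0xf=0x0 → x0
  rs: (w>>4)&0xf=0xe → x14
[06] fc 3f → 0x3ffc
  opcode bits[15:12]=0x3: bra/J
  imm: (w>>0)&0xfff=0xffc (s12→-4) → #-4

or x6, x0; sub x0, x14; bra #-4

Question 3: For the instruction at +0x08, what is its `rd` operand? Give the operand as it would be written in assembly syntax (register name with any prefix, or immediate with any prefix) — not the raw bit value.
+0x08: 4b e3 ⇒ word 0xe34b (little)
  opcode bits[15:12]=0xe: adi/RI
  rd@[11:8]=0x3 ⇒ x3
  imm@[7:0]=0x4b ⇒ #75

x3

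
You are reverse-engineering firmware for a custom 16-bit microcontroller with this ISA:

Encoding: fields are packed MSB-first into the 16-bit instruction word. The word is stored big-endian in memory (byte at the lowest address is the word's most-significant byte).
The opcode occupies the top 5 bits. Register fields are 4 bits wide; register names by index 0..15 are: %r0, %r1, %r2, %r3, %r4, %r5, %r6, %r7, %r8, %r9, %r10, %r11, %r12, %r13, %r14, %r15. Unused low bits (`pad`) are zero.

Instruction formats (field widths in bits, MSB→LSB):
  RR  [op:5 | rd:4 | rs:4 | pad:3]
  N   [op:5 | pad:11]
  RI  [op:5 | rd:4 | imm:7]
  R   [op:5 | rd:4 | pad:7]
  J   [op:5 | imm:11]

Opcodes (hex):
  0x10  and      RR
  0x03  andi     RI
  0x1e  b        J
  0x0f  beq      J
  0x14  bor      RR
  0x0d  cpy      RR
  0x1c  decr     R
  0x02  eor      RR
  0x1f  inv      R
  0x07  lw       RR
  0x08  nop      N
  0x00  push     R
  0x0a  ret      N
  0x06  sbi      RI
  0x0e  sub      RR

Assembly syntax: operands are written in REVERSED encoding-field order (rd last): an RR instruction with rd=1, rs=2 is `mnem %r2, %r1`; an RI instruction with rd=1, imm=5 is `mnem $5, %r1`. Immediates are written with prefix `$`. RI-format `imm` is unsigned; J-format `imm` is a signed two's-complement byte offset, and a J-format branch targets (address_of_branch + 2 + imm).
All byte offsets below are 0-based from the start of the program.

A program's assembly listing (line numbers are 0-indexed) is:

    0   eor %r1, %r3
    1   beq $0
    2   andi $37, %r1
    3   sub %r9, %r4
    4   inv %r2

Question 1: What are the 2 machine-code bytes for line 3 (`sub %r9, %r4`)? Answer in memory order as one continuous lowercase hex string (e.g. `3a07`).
L3: sub op=0xe:5|rd=4:4|rs=9:4|pad=0:3 ⇒ 0x7248 ⇒ big 72 48

7248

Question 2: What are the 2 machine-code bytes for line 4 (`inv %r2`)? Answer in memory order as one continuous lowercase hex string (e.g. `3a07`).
line 4 (inv): pack op=0x1f:5|rd=2:4|pad=0:7 = 0xf900; big→ f9 00

f900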